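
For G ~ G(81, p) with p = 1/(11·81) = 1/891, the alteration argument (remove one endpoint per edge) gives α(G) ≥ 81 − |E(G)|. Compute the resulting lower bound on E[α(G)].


E[|E(G)|] = C(81, 2)·p = 3240 · (1/891) = 40/11.
E[α(G)] ≥ n − E[|E(G)|] = 81 − 40/11 = 851/11.
Numerically: ≈ 77.3636.
(This is only a lower bound; the true E[α(G)] may be larger.)

E[α(G)] ≥ 851/11 ≈ 77.3636.


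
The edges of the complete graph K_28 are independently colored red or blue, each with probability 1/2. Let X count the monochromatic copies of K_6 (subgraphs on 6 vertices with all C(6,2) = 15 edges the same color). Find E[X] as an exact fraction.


Let X = Σ_S X_S over the C(28, 6) = 376740 subsets S of size 6, where X_S = 1 if the K_6 on S is monochromatic.
For a fixed S, the K_6 on S has C(6, 2) = 15 edges. P[all 15 edges red] = (1/2)^15, and likewise for blue, so P[monochromatic] = 2·(1/2)^15 = 2^{1 − 15} = 1/16384.
By linearity: E[X] = C(28, 6) · 2^{1 − 15} = 376740 · 1/16384 = 94185/4096.
Numerically: E[X] ≈ 22.994385.

E[X] = C(28,6)·2^(1−C(6,2)) = 94185/4096 ≈ 22.994385.


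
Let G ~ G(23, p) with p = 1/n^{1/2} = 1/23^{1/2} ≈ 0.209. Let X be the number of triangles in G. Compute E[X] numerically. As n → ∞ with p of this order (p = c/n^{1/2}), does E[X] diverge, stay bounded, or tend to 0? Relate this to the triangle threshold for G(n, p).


Number of potential triangles: C(23, 3) = 1771.
Each occurs with probability p³ ≈ (0.209)³ ≈ 9.06584e-03.
By linearity: E[X] = C(23, 3)·p³ ≈ 1771 · 9.06584e-03 ≈ 16.056.
Since α = 1/2 < 1, p = c/n^{1/2} ≫ 1/n is above the triangle threshold p ~ 1/n. Asymptotically E[X] ~ (c³/6)·n^{3(1−α)} = (1³/6)·n^{1.5} → ∞; triangles are abundant w.h.p.

E[X] ≈ 16.056; in regime p = Θ(1/n^{1/2}) E[X] diverges (above the triangle threshold p ~ 1/n).


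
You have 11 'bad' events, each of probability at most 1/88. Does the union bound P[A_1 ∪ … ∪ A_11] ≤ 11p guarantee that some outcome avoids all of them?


Union bound: P[∪_{i=1}^{11} A_i] ≤ Σ_i P[A_i] ≤ 11·p = 11·(1/88) = 1/8.
Numerically: 1/8 ≈ 0.1250.
Is 1/8 < 1? YES.
Since P[∪ A_i] ≤ 1/8 < 1, the complement has P[∩ A_i^c] ≥ 1 − 1/8 = 7/8 > 0, so some outcome avoids every A_i.

11·p = 1/8 ≈ 0.1250; existence CERTIFIED by the union bound.


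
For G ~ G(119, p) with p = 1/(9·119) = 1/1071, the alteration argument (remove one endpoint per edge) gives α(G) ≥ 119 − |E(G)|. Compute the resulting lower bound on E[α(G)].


E[|E(G)|] = C(119, 2)·p = 7021 · (1/1071) = 59/9.
E[α(G)] ≥ n − E[|E(G)|] = 119 − 59/9 = 1012/9.
Numerically: ≈ 112.4444.
(This is only a lower bound; the true E[α(G)] may be larger.)

E[α(G)] ≥ 1012/9 ≈ 112.4444.


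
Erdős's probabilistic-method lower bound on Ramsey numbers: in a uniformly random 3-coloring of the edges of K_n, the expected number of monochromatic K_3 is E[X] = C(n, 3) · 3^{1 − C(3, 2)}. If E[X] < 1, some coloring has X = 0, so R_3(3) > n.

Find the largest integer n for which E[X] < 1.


We need C(n, 3) · 3^{1 − 3} < 1, i.e. C(n, 3) < 3^{3 − 1} = 9.
Check values of n near the boundary:
  n = 3: C(3, 3) = 1; 1 < 9? YES
  n = 4: C(4, 3) = 4; 4 < 9? YES
  n = 5: C(5, 3) = 10; 10 < 9? NO
  n = 6: C(6, 3) = 20; 20 < 9? NO
  n = 7: C(7, 3) = 35; 35 < 9? NO
The largest n with C(n, 3) < 9 is n = 4 (where E[X] = 4/9 ≈ 0.444444). Hence R_3(3) > 4, i.e. R_3(3) ≥ 5.

Largest n = 4; hence R_3(3) > 4.


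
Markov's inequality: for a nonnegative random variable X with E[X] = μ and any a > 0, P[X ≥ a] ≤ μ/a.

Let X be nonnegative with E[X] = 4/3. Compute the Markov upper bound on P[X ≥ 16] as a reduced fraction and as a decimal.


μ = E[X] = 4/3, a = 16.
Markov: P[X ≥ 16] ≤ μ/a = (4/3)/16 = 1/12.
Numerically: ≈ 0.0833.
(Since a = 16 > μ = 1.3333, the bound 1/12 is < 1 and informative.)

P[X ≥ 16] ≤ 1/12 ≈ 0.0833.


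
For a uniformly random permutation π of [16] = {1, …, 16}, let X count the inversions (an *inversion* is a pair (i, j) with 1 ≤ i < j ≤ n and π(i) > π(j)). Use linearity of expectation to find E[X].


Write X = Σ X_I over the C(16, 2) = 120 pairs i < j, with X_I the indicator of one inversion.
There are 120 indicators.
For each fixed pair i < j, the values π(i) and π(j) are two distinct elements of {1, …, 16} in uniformly random order; by symmetry P[π(i) > π(j)] = 1/2.
By linearity: E[X] = 120 · (1/2) = C(16, 2) · (1/2) = 120/2 = 60 ≈ 60.0000.

E[X] = 60 = 60.0000.


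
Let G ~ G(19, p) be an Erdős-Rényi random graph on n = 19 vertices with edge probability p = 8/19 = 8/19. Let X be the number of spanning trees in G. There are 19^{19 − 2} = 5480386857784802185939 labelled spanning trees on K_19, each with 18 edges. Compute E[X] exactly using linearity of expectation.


K_19 has 19^{19 − 2} = 5480386857784802185939 labelled spanning trees.
For each such spanning tree H, let X_H = 1 if all 18 edges of H are present in G. Then P[X_H = 1] = p^{18} = (8/19)^{18} = 18014398509481984/104127350297911241532841.
By linearity of expectation: E[X] = Σ_H E[X_H] = 5480386857784802185939 · p^{18} = 5480386857784802185939 · 18014398509481984/104127350297911241532841 = 18014398509481984/19.
Numerically: E[X] ≈ 9.48e+14.

E[X] = 5480386857784802185939 · (8/19)^{18} = 18014398509481984/19 ≈ 9.48e+14.


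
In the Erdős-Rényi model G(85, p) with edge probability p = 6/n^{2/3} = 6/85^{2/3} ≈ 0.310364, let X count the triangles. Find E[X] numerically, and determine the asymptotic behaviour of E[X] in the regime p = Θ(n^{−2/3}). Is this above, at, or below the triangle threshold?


Number of potential triangles: C(85, 3) = 98770.
Each occurs with probability p³ ≈ (0.310364)³ ≈ 2.98961938e-02.
By linearity: E[X] = C(85, 3)·p³ ≈ 98770 · 2.98961938e-02 ≈ 2952.847059.
Since α = 2/3 < 1, p = c/n^{2/3} ≫ 1/n is above the triangle threshold p ~ 1/n. Asymptotically E[X] ~ (c³/6)·n^{3(1−α)} = (6³/6)·n^{1} → ∞; triangles are abundant w.h.p.

E[X] ≈ 2952.847059; in regime p = Θ(1/n^{2/3}) E[X] diverges (above the triangle threshold p ~ 1/n).


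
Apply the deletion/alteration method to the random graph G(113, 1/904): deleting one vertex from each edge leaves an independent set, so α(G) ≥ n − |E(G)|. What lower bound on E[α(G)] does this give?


E[|E(G)|] = C(113, 2)·p = 6328 · (1/904) = 7.
E[α(G)] ≥ n − E[|E(G)|] = 113 − 7 = 106.
Numerically: ≈ 106.0000.
(This is only a lower bound; the true E[α(G)] may be larger.)

E[α(G)] ≥ 106 ≈ 106.0000.


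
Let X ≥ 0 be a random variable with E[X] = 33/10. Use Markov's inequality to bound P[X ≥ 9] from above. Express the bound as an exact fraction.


μ = E[X] = 33/10, a = 9.
Markov: P[X ≥ 9] ≤ μ/a = (33/10)/9 = 11/30.
Numerically: ≈ 0.366667.
(Since a = 9 > μ = 3.300000, the bound 11/30 is < 1 and informative.)

P[X ≥ 9] ≤ 11/30 ≈ 0.366667.


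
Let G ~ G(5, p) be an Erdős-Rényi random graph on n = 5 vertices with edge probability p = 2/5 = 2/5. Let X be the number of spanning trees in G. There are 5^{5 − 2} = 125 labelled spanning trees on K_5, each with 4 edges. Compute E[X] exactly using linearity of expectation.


K_5 has 5^{5 − 2} = 125 labelled spanning trees.
For each such spanning tree H, let X_H = 1 if all 4 edges of H are present in G. Then P[X_H = 1] = p^{4} = (2/5)^{4} = 16/625.
By linearity of expectation: E[X] = Σ_H E[X_H] = 125 · p^{4} = 125 · 16/625 = 16/5.
Numerically: E[X] ≈ 3.2.

E[X] = 125 · (2/5)^{4} = 16/5 ≈ 3.2.


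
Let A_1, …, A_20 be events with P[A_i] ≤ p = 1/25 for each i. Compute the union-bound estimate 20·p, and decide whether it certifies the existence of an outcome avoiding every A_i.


Union bound: P[∪_{i=1}^{20} A_i] ≤ Σ_i P[A_i] ≤ 20·p = 20·(1/25) = 4/5.
Numerically: 4/5 ≈ 0.800000.
Is 4/5 < 1? YES.
Since P[∪ A_i] ≤ 4/5 < 1, the complement has P[∩ A_i^c] ≥ 1 − 4/5 = 1/5 > 0, so some outcome avoids every A_i.

20·p = 4/5 ≈ 0.800000; existence CERTIFIED by the union bound.


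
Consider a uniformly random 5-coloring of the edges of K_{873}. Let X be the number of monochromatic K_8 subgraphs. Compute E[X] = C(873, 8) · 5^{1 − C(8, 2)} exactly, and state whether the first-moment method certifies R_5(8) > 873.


E[X] = C(873, 8) · 5^{1 − 28} = 8102594482562031309 · 5^{−27} = 8102594482562031309/7450580596923828125.
As a reduced fraction: E[X] = 8102594482562031309/7450580596923828125 ≈ 1.0875.
Is E[X] < 1? NO.
Since E[X] ≥ 1, the first-moment bound is inconclusive at n = 873; it does NOT by itself certify R_5(8) > 873.

E[X] = 8102594482562031309/7450580596923828125 ≈ 1.0875; E[X] ≥ 1; first-moment method inconclusive here.


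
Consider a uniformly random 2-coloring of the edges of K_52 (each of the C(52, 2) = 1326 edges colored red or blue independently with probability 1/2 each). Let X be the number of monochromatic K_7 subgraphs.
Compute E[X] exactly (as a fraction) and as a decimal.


Let X = Σ_S X_S over the C(52, 7) = 133784560 subsets S of size 7, where X_S = 1 if the K_7 on S is monochromatic.
For a fixed S, the K_7 on S has C(7, 2) = 21 edges. P[all 21 edges red] = (1/2)^21, and likewise for blue, so P[monochromatic] = 2·(1/2)^21 = 2^{1 − 21} = 1/1048576.
By linearity of expectation: E[X] = C(52, 7) · 2^{1 − 21} = 133784560 · 1/1048576 = 8361535/65536.
Numerically: E[X] ≈ 127.586899.

E[X] = C(52,7)·2^(1−C(7,2)) = 8361535/65536 ≈ 127.586899.


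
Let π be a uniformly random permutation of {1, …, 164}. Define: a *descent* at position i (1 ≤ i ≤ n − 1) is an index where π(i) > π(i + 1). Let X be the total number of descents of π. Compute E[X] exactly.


Write X = Σ X_I over i = 1, …, 163, with X_I the indicator of one descent.
There are 163 indicators.
For each fixed i, the pair (π(i), π(i+1)) is a uniformly random ordered pair of distinct values from {1, …, 164}; by symmetry P[π(i) > π(i+1)] = 1/2.
By linearity: E[X] = 163 · (1/2) = (164 − 1) · (1/2) = 163/2 ≈ 81.500.

E[X] = 163/2 = 81.500.


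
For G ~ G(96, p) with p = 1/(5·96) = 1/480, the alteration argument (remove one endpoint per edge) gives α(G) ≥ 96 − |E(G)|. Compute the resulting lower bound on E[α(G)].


E[|E(G)|] = C(96, 2)·p = 4560 · (1/480) = 19/2.
E[α(G)] ≥ n − E[|E(G)|] = 96 − 19/2 = 173/2.
Numerically: ≈ 86.500.
(This is only a lower bound; the true E[α(G)] may be larger.)

E[α(G)] ≥ 173/2 ≈ 86.500.


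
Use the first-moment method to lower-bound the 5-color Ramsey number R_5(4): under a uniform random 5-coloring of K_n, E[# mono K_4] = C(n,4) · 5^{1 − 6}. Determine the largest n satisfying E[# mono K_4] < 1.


We need C(n, 4) · 5^{1 − 6} < 1, i.e. C(n, 4) < 5^{6 − 1} = 3125.
Check values of n near the boundary:
  n = 17: C(17, 4) = 2380; 2380 < 3125? YES
  n = 18: C(18, 4) = 3060; 3060 < 3125? YES
  n = 19: C(19, 4) = 3876; 3876 < 3125? NO
The largest n with C(n, 4) < 3125 is n = 18 (where E[X] = 612/625 ≈ 0.979). Hence R_5(4) > 18, i.e. R_5(4) ≥ 19.

Largest n = 18; hence R_5(4) > 18.


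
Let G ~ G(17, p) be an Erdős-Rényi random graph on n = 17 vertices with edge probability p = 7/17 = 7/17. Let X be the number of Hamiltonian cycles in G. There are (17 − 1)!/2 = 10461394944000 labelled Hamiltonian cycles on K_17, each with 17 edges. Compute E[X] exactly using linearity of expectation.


K_17 has (17 − 1)!/2 = 10461394944000 labelled Hamiltonian cycles.
For each such Hamiltonian cycle H, let X_H = 1 if all 17 edges of H are present in G. Then P[X_H = 1] = p^{17} = (7/17)^{17} = 232630513987207/827240261886336764177.
Summing the indicators: E[X] = Σ_H E[X_H] = 10461394944000 · p^{17} = 10461394944000 · 232630513987207/827240261886336764177 = 2433639682845888590481408000/827240261886336764177.
Numerically: E[X] ≈ 2.9419e+06.

E[X] = 10461394944000 · (7/17)^{17} = 2433639682845888590481408000/827240261886336764177 ≈ 2.9419e+06.


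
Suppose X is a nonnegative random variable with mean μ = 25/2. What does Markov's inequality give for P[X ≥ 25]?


μ = E[X] = 25/2, a = 25.
Markov: P[X ≥ 25] ≤ μ/a = (25/2)/25 = 1/2.
Numerically: ≈ 0.5000.
(Since a = 25 > μ = 12.5000, the bound 1/2 is < 1 and informative.)

P[X ≥ 25] ≤ 1/2 ≈ 0.5000.


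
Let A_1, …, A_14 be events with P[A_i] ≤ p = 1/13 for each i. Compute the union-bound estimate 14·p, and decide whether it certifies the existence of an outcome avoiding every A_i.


Union bound: P[∪_{i=1}^{14} A_i] ≤ Σ_i P[A_i] ≤ 14·p = 14·(1/13) = 14/13.
Numerically: 14/13 ≈ 1.07692.
Is 14/13 < 1? NO.
Since the bound 14/13 is ≥ 1, the union bound is uninformative here; it does NOT by itself certify existence.

14·p = 14/13 ≈ 1.07692; existence NOT certified by the union bound.


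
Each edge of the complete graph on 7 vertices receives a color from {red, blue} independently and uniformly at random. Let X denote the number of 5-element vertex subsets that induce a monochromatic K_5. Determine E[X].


Let X = Σ_S X_S over the C(7, 5) = 21 subsets S of size 5, where X_S = 1 if the K_5 on S is monochromatic.
For a fixed S, the K_5 on S has C(5, 2) = 10 edges. P[all 10 edges red] = (1/2)^10, and likewise for blue, so P[monochromatic] = 2·(1/2)^10 = 2^{1 − 10} = 1/512.
Summing: E[X] = C(7, 5) · 2^{1 − 10} = 21 · 1/512 = 21/512.
Numerically: E[X] ≈ 0.041016.

E[X] = C(7,5)·2^(1−C(5,2)) = 21/512 ≈ 0.041016.


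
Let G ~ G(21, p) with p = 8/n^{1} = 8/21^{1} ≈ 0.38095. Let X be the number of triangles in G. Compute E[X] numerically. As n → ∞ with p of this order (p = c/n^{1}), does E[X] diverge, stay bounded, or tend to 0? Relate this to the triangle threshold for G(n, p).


Number of potential triangles: C(21, 3) = 1330.
Each occurs with probability p³ ≈ (0.38095)³ ≈ 5.5285606e-02.
By linearity: E[X] = C(21, 3)·p³ ≈ 1330 · 5.5285606e-02 ≈ 73.52986.
Here α = 1, so p = 8/n is exactly at the triangle threshold p ~ 1/n. Asymptotically E[X] → c³/6 = 8³/6 = 256/3 ≈ 85.33333, a bounded constant. In this regime the triangle count is asymptotically Poisson(c³/6).

E[X] ≈ 73.52986; in regime p = Θ(1/n^{1}) E[X] stays bounded (at the triangle threshold p ~ 1/n).


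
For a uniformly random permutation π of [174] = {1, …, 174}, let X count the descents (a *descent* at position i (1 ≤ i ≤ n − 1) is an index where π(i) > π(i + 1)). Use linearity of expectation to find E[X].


Write X = Σ X_I over i = 1, …, 173, with X_I the indicator of one descent.
There are 173 indicators.
For each fixed i, the pair (π(i), π(i+1)) is a uniformly random ordered pair of distinct values from {1, …, 174}; by symmetry P[π(i) > π(i+1)] = 1/2.
By linearity: E[X] = 173 · (1/2) = (174 − 1) · (1/2) = 173/2 ≈ 86.50000.

E[X] = 173/2 = 86.50000.


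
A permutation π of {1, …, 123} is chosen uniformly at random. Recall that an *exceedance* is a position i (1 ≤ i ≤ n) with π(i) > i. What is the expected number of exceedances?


Write X = Σ_{i=1}^{123} X_i, where X_i = 1_{π(i) > i}.
For each fixed i, π(i) is uniform over {1, …, 123} (marginal of a uniform permutation), so P[π(i) > i] = (n − i)/n. Summing: Σ_{i=1}^{123} (n − i)/n = (0 + 1 + … + 122)/123 = 123(123 − 1)/(2·123) = (123 − 1)/2.
Hence E[X] = Σ_{i=1}^{123} (123 − i)/123 = 61 ≈ 61.0000.

E[X] = 61 = 61.0000.


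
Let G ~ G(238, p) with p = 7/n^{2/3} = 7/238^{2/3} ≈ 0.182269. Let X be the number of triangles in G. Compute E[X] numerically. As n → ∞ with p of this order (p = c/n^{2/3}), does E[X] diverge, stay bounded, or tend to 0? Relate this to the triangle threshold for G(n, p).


Number of potential triangles: C(238, 3) = 2218636.
Each occurs with probability p³ ≈ (0.182269)³ ≈ 6.05536332e-03.
By linearity: E[X] = C(238, 3)·p³ ≈ 2218636 · 6.05536332e-03 ≈ 13434.647059.
Since α = 2/3 < 1, p = c/n^{2/3} ≫ 1/n is above the triangle threshold p ~ 1/n. Asymptotically E[X] ~ (c³/6)·n^{3(1−α)} = (7³/6)·n^{1} → ∞; triangles are abundant w.h.p.

E[X] ≈ 13434.647059; in regime p = Θ(1/n^{2/3}) E[X] diverges (above the triangle threshold p ~ 1/n).


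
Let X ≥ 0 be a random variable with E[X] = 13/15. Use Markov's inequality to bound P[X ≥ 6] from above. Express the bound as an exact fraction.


μ = E[X] = 13/15, a = 6.
Markov: P[X ≥ 6] ≤ μ/a = (13/15)/6 = 13/90.
Numerically: ≈ 0.144444.
(Since a = 6 > μ = 0.866667, the bound 13/90 is < 1 and informative.)

P[X ≥ 6] ≤ 13/90 ≈ 0.144444.


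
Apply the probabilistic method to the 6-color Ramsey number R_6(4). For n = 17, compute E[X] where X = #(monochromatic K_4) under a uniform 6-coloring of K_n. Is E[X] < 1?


E[X] = C(17, 4) · 6^{1 − 6} = 2380 · 6^{−5} = 2380/7776.
As a reduced fraction: E[X] = 595/1944 ≈ 0.3060700.
Is E[X] < 1? YES.
Since E[X] < 1, there exists a 6-coloring of K_{17} with no monochromatic K_4; hence R_6(4) > 17.

E[X] = 595/1944 ≈ 0.3060700; E[X] < 1, so R_6(4) > 17.


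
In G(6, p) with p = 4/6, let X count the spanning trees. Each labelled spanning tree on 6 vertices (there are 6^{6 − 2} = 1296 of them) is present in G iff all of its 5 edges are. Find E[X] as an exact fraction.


K_6 has 6^{6 − 2} = 1296 labelled spanning trees.
For each such spanning tree H, let X_H = 1 if all 5 edges of H are present in G. Then P[X_H = 1] = p^{5} = (2/3)^{5} = 32/243.
Summing the indicators: E[X] = Σ_H E[X_H] = 1296 · p^{5} = 1296 · 32/243 = 512/3.
Numerically: E[X] ≈ 170.667.

E[X] = 1296 · (2/3)^{5} = 512/3 ≈ 170.667.


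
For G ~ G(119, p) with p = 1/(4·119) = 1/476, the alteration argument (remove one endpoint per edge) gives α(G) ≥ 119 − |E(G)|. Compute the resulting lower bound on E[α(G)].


E[|E(G)|] = C(119, 2)·p = 7021 · (1/476) = 59/4.
E[α(G)] ≥ n − E[|E(G)|] = 119 − 59/4 = 417/4.
Numerically: ≈ 104.25000.
(This is only a lower bound; the true E[α(G)] may be larger.)

E[α(G)] ≥ 417/4 ≈ 104.25000.


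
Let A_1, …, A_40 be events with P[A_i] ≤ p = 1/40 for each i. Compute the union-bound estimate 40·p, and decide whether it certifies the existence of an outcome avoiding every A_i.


Union bound: P[∪_{i=1}^{40} A_i] ≤ Σ_i P[A_i] ≤ 40·p = 40·(1/40) = 1.
Numerically: 1 ≈ 1.0000.
Is 1 < 1? NO.
Since the bound 1 is ≥ 1, the union bound is uninformative here; it does NOT by itself certify existence.

40·p = 1 ≈ 1.0000; existence NOT certified by the union bound.


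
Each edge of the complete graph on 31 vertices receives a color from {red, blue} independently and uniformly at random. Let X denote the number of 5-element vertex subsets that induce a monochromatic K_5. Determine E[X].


Let X = Σ_S X_S over the C(31, 5) = 169911 subsets S of size 5, where X_S = 1 if the K_5 on S is monochromatic.
For a fixed S, the K_5 on S has C(5, 2) = 10 edges. P[all 10 edges red] = (1/2)^10, and likewise for blue, so P[monochromatic] = 2·(1/2)^10 = 2^{1 − 10} = 1/512.
By linearity: E[X] = C(31, 5) · 2^{1 − 10} = 169911 · 1/512 = 169911/512.
Numerically: E[X] ≈ 331.857422.

E[X] = C(31,5)·2^(1−C(5,2)) = 169911/512 ≈ 331.857422.


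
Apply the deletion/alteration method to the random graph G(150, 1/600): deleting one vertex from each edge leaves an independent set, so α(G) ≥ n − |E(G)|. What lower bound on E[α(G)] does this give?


E[|E(G)|] = C(150, 2)·p = 11175 · (1/600) = 149/8.
E[α(G)] ≥ n − E[|E(G)|] = 150 − 149/8 = 1051/8.
Numerically: ≈ 131.375000.
(This is only a lower bound; the true E[α(G)] may be larger.)

E[α(G)] ≥ 1051/8 ≈ 131.375000.


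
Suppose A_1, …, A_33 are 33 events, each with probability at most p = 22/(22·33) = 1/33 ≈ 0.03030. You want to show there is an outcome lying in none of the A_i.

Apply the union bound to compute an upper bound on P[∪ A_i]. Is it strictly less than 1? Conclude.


Union bound: P[∪_{i=1}^{33} A_i] ≤ Σ_i P[A_i] ≤ 33·p = 33·(1/33) = 1.
Numerically: 1 ≈ 1.00000.
Is 1 < 1? NO.
Since the bound 1 is ≥ 1, the union bound is uninformative here; it does NOT by itself certify existence.

33·p = 1 ≈ 1.00000; existence NOT certified by the union bound.


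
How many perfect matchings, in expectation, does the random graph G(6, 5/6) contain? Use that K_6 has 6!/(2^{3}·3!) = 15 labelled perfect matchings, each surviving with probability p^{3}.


K_6 has 6!/(2^{3}·3!) = 15 labelled perfect matchings.
For each such perfect matching H, let X_H = 1 if all 3 edges of H are present in G. Then P[X_H = 1] = p^{3} = (5/6)^{3} = 125/216.
By linearity: E[X] = Σ_H E[X_H] = 15 · p^{3} = 15 · 125/216 = 625/72.
Numerically: E[X] ≈ 8.681.

E[X] = 15 · (5/6)^{3} = 625/72 ≈ 8.681.


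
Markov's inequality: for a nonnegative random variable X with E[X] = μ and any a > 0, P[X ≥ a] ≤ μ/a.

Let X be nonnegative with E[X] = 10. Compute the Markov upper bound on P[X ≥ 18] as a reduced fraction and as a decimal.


μ = E[X] = 10, a = 18.
Markov: P[X ≥ 18] ≤ μ/a = (10)/18 = 5/9.
Numerically: ≈ 0.555556.
(Since a = 18 > μ = 10.000000, the bound 5/9 is < 1 and informative.)

P[X ≥ 18] ≤ 5/9 ≈ 0.555556.


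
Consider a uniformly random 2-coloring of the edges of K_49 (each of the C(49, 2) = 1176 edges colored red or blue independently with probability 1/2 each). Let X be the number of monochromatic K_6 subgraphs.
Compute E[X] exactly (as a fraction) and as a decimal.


Let X = Σ_S X_S over the C(49, 6) = 13983816 subsets S of size 6, where X_S = 1 if the K_6 on S is monochromatic.
For a fixed S, the K_6 on S has C(6, 2) = 15 edges. P[all 15 edges red] = (1/2)^15, and likewise for blue, so P[monochromatic] = 2·(1/2)^15 = 2^{1 − 15} = 1/16384.
By linearity: E[X] = C(49, 6) · 2^{1 − 15} = 13983816 · 1/16384 = 1747977/2048.
Numerically: E[X] ≈ 853.5044.

E[X] = C(49,6)·2^(1−C(6,2)) = 1747977/2048 ≈ 853.5044.


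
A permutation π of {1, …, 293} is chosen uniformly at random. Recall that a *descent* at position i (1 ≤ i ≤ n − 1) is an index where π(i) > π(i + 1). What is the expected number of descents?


Write X = Σ X_I over i = 1, …, 292, with X_I the indicator of one descent.
There are 292 indicators.
For each fixed i, the pair (π(i), π(i+1)) is a uniformly random ordered pair of distinct values from {1, …, 293}; by symmetry P[π(i) > π(i+1)] = 1/2.
By linearity: E[X] = 292 · (1/2) = (293 − 1) · (1/2) = 146 ≈ 146.00000.

E[X] = 146 = 146.00000.


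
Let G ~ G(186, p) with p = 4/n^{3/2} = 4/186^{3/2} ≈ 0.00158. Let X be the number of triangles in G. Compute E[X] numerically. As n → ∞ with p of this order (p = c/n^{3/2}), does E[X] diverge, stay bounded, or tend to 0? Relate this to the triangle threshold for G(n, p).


Number of potential triangles: C(186, 3) = 1055240.
Each occurs with probability p³ ≈ (0.00158)³ ≈ 3.92077e-09.
By linearity: E[X] = C(186, 3)·p³ ≈ 1055240 · 3.92077e-09 ≈ 0.004.
Since α = 3/2 > 1, p = c/n^{3/2} = o(1/n) is below the triangle threshold p ~ 1/n. Asymptotically E[X] ~ (c³/6)·n^{3(1−α)} = (4³/6)·n^{-1.5} → 0, so by Markov's inequality G has no triangles w.h.p.

E[X] ≈ 0.004; in regime p = Θ(1/n^{3/2}) E[X] tends to 0 (below the triangle threshold p ~ 1/n).


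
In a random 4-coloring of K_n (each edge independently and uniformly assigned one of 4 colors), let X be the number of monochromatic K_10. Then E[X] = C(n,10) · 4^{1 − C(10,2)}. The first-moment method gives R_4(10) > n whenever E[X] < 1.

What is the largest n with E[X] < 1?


We need C(n, 10) · 4^{1 − 45} < 1, i.e. C(n, 10) < 4^{45 − 1} = 309485009821345068724781056.
Check values of n near the boundary:
  n = 2017: C(2017, 10) = 300324964434452596180990448; 300324964434452596180990448 < 309485009821345068724781056? YES
  n = 2018: C(2018, 10) = 301820606687612220663963508; 301820606687612220663963508 < 309485009821345068724781056? YES
  n = 2019: C(2019, 10) = 303322949179835278009229628; 303322949179835278009229628 < 309485009821345068724781056? YES
  n = 2020: C(2020, 10) = 304832018578739931133653656; 304832018578739931133653656 < 309485009821345068724781056? YES
  n = 2021: C(2021, 10) = 306347841644770462864800616; 306347841644770462864800616 < 309485009821345068724781056? YES
  n = 2022: C(2022, 10) = 307870445231474093395937796; 307870445231474093395937796 < 309485009821345068724781056? YES
  n = 2023: C(2023, 10) = 309399856285778485315440716; 309399856285778485315440716 < 309485009821345068724781056? YES
  n = 2024: C(2024, 10) = 310936101848269937576192656; 310936101848269937576192656 < 309485009821345068724781056? NO
  n = 2025: C(2025, 10) = 312479209053472269772600560; 312479209053472269772600560 < 309485009821345068724781056? NO
  n = 2026: C(2026, 10) = 314029205130126398094885285; 314029205130126398094885285 < 309485009821345068724781056? NO
The largest n with C(n, 10) < 309485009821345068724781056 is n = 2023 (where E[X] = 77349964071444621328860179/77371252455336267181195264 ≈ 0.99972). Hence R_4(10) > 2023, i.e. R_4(10) ≥ 2024.

Largest n = 2023; hence R_4(10) > 2023.


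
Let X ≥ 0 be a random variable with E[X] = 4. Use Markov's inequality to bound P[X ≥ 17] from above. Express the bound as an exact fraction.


μ = E[X] = 4, a = 17.
Markov: P[X ≥ 17] ≤ μ/a = (4)/17 = 4/17.
Numerically: ≈ 0.235294.
(Since a = 17 > μ = 4.000000, the bound 4/17 is < 1 and informative.)

P[X ≥ 17] ≤ 4/17 ≈ 0.235294.


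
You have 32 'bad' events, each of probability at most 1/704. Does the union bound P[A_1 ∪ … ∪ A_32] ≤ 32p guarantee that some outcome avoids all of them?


Union bound: P[∪_{i=1}^{32} A_i] ≤ Σ_i P[A_i] ≤ 32·p = 32·(1/704) = 1/22.
Numerically: 1/22 ≈ 0.045455.
Is 1/22 < 1? YES.
Since P[∪ A_i] ≤ 1/22 < 1, the complement has P[∩ A_i^c] ≥ 1 − 1/22 = 21/22 > 0, so some outcome avoids every A_i.

32·p = 1/22 ≈ 0.045455; existence CERTIFIED by the union bound.


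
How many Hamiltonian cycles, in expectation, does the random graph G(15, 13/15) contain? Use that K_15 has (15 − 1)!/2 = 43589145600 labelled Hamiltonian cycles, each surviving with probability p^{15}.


K_15 has (15 − 1)!/2 = 43589145600 labelled Hamiltonian cycles.
For each such Hamiltonian cycle H, let X_H = 1 if all 15 edges of H are present in G. Then P[X_H = 1] = p^{15} = (13/15)^{15} = 51185893014090757/437893890380859375.
By linearity: E[X] = Σ_H E[X_H] = 43589145600 · p^{15} = 43589145600 · 51185893014090757/437893890380859375 = 367267381606127548722176/72081298828125.
Numerically: E[X] ≈ 5.09518e+09.

E[X] = 43589145600 · (13/15)^{15} = 367267381606127548722176/72081298828125 ≈ 5.09518e+09.


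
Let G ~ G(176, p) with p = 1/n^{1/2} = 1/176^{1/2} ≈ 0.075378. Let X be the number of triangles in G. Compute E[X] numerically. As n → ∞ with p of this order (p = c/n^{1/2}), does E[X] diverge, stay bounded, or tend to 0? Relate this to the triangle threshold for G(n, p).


Number of potential triangles: C(176, 3) = 893200.
Each occurs with probability p³ ≈ (0.075378)³ ≈ 4.2828316e-04.
By linearity: E[X] = C(176, 3)·p³ ≈ 893200 · 4.2828316e-04 ≈ 382.54252.
Since α = 1/2 < 1, p = c/n^{1/2} ≫ 1/n is above the triangle threshold p ~ 1/n. Asymptotically E[X] ~ (c³/6)·n^{3(1−α)} = (1³/6)·n^{1.5} → ∞; triangles are abundant w.h.p.

E[X] ≈ 382.54252; in regime p = Θ(1/n^{1/2}) E[X] diverges (above the triangle threshold p ~ 1/n).


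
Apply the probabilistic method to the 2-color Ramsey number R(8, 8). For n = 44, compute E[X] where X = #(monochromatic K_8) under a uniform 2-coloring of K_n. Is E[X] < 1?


E[X] = C(44, 8) · 2^{1 − 28} = 177232627 · 2^{−27} = 177232627/134217728.
As a reduced fraction: E[X] = 177232627/134217728 ≈ 1.32049.
Is E[X] < 1? NO.
Since E[X] ≥ 1, the first-moment bound is inconclusive at n = 44; it does NOT by itself certify R(8, 8) > 44.

E[X] = 177232627/134217728 ≈ 1.32049; E[X] ≥ 1; first-moment method inconclusive here.


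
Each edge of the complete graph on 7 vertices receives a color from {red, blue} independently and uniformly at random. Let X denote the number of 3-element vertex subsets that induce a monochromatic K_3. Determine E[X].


Let X = Σ_S X_S over the C(7, 3) = 35 subsets S of size 3, where X_S = 1 if the K_3 on S is monochromatic.
For a fixed S, the K_3 on S has C(3, 2) = 3 edges. P[all 3 edges red] = (1/2)^3, and likewise for blue, so P[monochromatic] = 2·(1/2)^3 = 2^{1 − 3} = 1/4.
By linearity of expectation: E[X] = C(7, 3) · 2^{1 − 3} = 35 · 1/4 = 35/4.
Numerically: E[X] ≈ 8.750.

E[X] = C(7,3)·2^(1−C(3,2)) = 35/4 ≈ 8.750.


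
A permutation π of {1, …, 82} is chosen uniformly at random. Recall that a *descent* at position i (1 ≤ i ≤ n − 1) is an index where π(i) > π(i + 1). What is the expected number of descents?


Write X = Σ X_I over i = 1, …, 81, with X_I the indicator of one descent.
There are 81 indicators.
For each fixed i, the pair (π(i), π(i+1)) is a uniformly random ordered pair of distinct values from {1, …, 82}; by symmetry P[π(i) > π(i+1)] = 1/2.
By linearity: E[X] = 81 · (1/2) = (82 − 1) · (1/2) = 81/2 ≈ 40.50000.

E[X] = 81/2 = 40.50000.


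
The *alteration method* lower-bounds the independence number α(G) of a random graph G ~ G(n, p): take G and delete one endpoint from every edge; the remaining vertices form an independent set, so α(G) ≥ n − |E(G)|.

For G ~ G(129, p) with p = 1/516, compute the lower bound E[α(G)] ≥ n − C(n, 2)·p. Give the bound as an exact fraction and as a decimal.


E[|E(G)|] = C(129, 2)·p = 8256 · (1/516) = 16.
E[α(G)] ≥ n − E[|E(G)|] = 129 − 16 = 113.
Numerically: ≈ 113.00000.
(This is only a lower bound; the true E[α(G)] may be larger.)

E[α(G)] ≥ 113 ≈ 113.00000.


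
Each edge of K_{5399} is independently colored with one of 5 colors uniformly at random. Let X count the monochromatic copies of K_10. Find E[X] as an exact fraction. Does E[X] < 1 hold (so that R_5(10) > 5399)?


E[X] = C(5399, 10) · 5^{1 − 45} = 5751065658334180080797359164706 · 5^{−44} = 5751065658334180080797359164706/5684341886080801486968994140625.
As a reduced fraction: E[X] = 5751065658334180080797359164706/5684341886080801486968994140625 ≈ 1.0117382.
Is E[X] < 1? NO.
Since E[X] ≥ 1, the first-moment bound is inconclusive at n = 5399; it does NOT by itself certify R_5(10) > 5399.

E[X] = 5751065658334180080797359164706/5684341886080801486968994140625 ≈ 1.0117382; E[X] ≥ 1; first-moment method inconclusive here.


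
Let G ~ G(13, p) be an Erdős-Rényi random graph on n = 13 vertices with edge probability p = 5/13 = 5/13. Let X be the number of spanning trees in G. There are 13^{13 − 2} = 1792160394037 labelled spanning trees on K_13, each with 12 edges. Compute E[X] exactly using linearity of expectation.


K_13 has 13^{13 − 2} = 1792160394037 labelled spanning trees.
For each such spanning tree H, let X_H = 1 if all 12 edges of H are present in G. Then P[X_H = 1] = p^{12} = (5/13)^{12} = 244140625/23298085122481.
Summing the indicators: E[X] = Σ_H E[X_H] = 1792160394037 · p^{12} = 1792160394037 · 244140625/23298085122481 = 244140625/13.
Numerically: E[X] ≈ 1.878e+07.

E[X] = 1792160394037 · (5/13)^{12} = 244140625/13 ≈ 1.878e+07.


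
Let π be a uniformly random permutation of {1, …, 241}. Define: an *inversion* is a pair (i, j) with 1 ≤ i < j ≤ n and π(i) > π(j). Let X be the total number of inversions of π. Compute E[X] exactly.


Write X = Σ X_I over the C(241, 2) = 28920 pairs i < j, with X_I the indicator of one inversion.
There are 28920 indicators.
For each fixed pair i < j, the values π(i) and π(j) are two distinct elements of {1, …, 241} in uniformly random order; by symmetry P[π(i) > π(j)] = 1/2.
By linearity: E[X] = 28920 · (1/2) = C(241, 2) · (1/2) = 28920/2 = 14460 ≈ 14460.000000.

E[X] = 14460 = 14460.000000.


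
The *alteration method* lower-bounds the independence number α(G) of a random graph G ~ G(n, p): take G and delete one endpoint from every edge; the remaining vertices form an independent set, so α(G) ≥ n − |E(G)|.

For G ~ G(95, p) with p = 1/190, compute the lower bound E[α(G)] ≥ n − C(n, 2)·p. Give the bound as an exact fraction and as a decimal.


E[|E(G)|] = C(95, 2)·p = 4465 · (1/190) = 47/2.
E[α(G)] ≥ n − E[|E(G)|] = 95 − 47/2 = 143/2.
Numerically: ≈ 71.50000.
(This is only a lower bound; the true E[α(G)] may be larger.)

E[α(G)] ≥ 143/2 ≈ 71.50000.


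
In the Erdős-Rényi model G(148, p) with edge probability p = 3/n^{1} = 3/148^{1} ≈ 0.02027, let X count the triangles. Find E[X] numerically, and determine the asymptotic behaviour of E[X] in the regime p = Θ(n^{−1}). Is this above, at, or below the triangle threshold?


Number of potential triangles: C(148, 3) = 529396.
Each occurs with probability p³ ≈ (0.02027)³ ≈ 8.3287268e-06.
By linearity: E[X] = C(148, 3)·p³ ≈ 529396 · 8.3287268e-06 ≈ 4.40919.
Here α = 1, so p = 3/n is exactly at the triangle threshold p ~ 1/n. Asymptotically E[X] → c³/6 = 3³/6 = 9/2 ≈ 4.50000, a bounded constant. In this regime the triangle count is asymptotically Poisson(c³/6).

E[X] ≈ 4.40919; in regime p = Θ(1/n^{1}) E[X] stays bounded (at the triangle threshold p ~ 1/n).


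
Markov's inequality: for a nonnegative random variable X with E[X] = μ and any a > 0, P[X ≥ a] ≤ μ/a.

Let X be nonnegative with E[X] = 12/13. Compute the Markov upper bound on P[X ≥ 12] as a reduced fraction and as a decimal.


μ = E[X] = 12/13, a = 12.
Markov: P[X ≥ 12] ≤ μ/a = (12/13)/12 = 1/13.
Numerically: ≈ 0.0769.
(Since a = 12 > μ = 0.9231, the bound 1/13 is < 1 and informative.)

P[X ≥ 12] ≤ 1/13 ≈ 0.0769.


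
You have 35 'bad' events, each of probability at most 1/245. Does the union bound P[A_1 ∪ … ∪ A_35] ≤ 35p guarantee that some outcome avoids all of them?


Union bound: P[∪_{i=1}^{35} A_i] ≤ Σ_i P[A_i] ≤ 35·p = 35·(1/245) = 1/7.
Numerically: 1/7 ≈ 0.1429.
Is 1/7 < 1? YES.
Since P[∪ A_i] ≤ 1/7 < 1, the complement has P[∩ A_i^c] ≥ 1 − 1/7 = 6/7 > 0, so some outcome avoids every A_i.

35·p = 1/7 ≈ 0.1429; existence CERTIFIED by the union bound.


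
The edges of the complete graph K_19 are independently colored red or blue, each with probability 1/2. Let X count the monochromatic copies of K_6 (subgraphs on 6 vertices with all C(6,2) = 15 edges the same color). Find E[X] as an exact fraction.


Let X = Σ_S X_S over the C(19, 6) = 27132 subsets S of size 6, where X_S = 1 if the K_6 on S is monochromatic.
For a fixed S, the K_6 on S has C(6, 2) = 15 edges. P[all 15 edges red] = (1/2)^15, and likewise for blue, so P[monochromatic] = 2·(1/2)^15 = 2^{1 − 15} = 1/16384.
By linearity of expectation: E[X] = C(19, 6) · 2^{1 − 15} = 27132 · 1/16384 = 6783/4096.
Numerically: E[X] ≈ 1.65601.

E[X] = C(19,6)·2^(1−C(6,2)) = 6783/4096 ≈ 1.65601.


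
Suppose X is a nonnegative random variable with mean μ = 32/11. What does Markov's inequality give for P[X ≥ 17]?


μ = E[X] = 32/11, a = 17.
Markov: P[X ≥ 17] ≤ μ/a = (32/11)/17 = 32/187.
Numerically: ≈ 0.171123.
(Since a = 17 > μ = 2.909091, the bound 32/187 is < 1 and informative.)

P[X ≥ 17] ≤ 32/187 ≈ 0.171123.


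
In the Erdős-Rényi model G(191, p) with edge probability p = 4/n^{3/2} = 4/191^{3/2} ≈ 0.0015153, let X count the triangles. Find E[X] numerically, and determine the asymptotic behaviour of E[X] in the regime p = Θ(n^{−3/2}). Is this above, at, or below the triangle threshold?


Number of potential triangles: C(191, 3) = 1143135.
Each occurs with probability p³ ≈ (0.0015153)³ ≈ 3.4796040e-09.
By linearity: E[X] = C(191, 3)·p³ ≈ 1143135 · 3.4796040e-09 ≈ 0.00398.
Since α = 3/2 > 1, p = c/n^{3/2} = o(1/n) is below the triangle threshold p ~ 1/n. Asymptotically E[X] ~ (c³/6)·n^{3(1−α)} = (4³/6)·n^{-1.5} → 0, so by Markov's inequality G has no triangles w.h.p.

E[X] ≈ 0.00398; in regime p = Θ(1/n^{3/2}) E[X] tends to 0 (below the triangle threshold p ~ 1/n).


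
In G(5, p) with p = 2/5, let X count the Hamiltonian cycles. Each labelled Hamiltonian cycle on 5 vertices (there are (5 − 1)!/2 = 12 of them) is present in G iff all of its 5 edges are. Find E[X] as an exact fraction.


K_5 has (5 − 1)!/2 = 12 labelled Hamiltonian cycles.
For each such Hamiltonian cycle H, let X_H = 1 if all 5 edges of H are present in G. Then P[X_H = 1] = p^{5} = (2/5)^{5} = 32/3125.
By linearity of expectation: E[X] = Σ_H E[X_H] = 12 · p^{5} = 12 · 32/3125 = 384/3125.
Numerically: E[X] ≈ 0.12288.

E[X] = 12 · (2/5)^{5} = 384/3125 ≈ 0.12288.


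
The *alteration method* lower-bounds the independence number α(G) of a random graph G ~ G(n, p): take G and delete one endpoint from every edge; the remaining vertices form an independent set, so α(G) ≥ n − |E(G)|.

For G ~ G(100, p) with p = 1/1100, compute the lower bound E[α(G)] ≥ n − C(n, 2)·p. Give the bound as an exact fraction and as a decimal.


E[|E(G)|] = C(100, 2)·p = 4950 · (1/1100) = 9/2.
E[α(G)] ≥ n − E[|E(G)|] = 100 − 9/2 = 191/2.
Numerically: ≈ 95.5000.
(This is only a lower bound; the true E[α(G)] may be larger.)

E[α(G)] ≥ 191/2 ≈ 95.5000.


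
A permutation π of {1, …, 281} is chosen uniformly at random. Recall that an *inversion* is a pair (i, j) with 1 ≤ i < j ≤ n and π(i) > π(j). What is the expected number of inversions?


Write X = Σ X_I over the C(281, 2) = 39340 pairs i < j, with X_I the indicator of one inversion.
There are 39340 indicators.
For each fixed pair i < j, the values π(i) and π(j) are two distinct elements of {1, …, 281} in uniformly random order; by symmetry P[π(i) > π(j)] = 1/2.
By linearity: E[X] = 39340 · (1/2) = C(281, 2) · (1/2) = 39340/2 = 19670 ≈ 19670.00000.

E[X] = 19670 = 19670.00000.


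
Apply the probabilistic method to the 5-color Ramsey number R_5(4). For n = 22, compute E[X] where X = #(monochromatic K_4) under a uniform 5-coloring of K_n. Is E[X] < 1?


E[X] = C(22, 4) · 5^{1 − 6} = 7315 · 5^{−5} = 7315/3125.
As a reduced fraction: E[X] = 1463/625 ≈ 2.340800.
Is E[X] < 1? NO.
Since E[X] ≥ 1, the first-moment bound is inconclusive at n = 22; it does NOT by itself certify R_5(4) > 22.

E[X] = 1463/625 ≈ 2.340800; E[X] ≥ 1; first-moment method inconclusive here.


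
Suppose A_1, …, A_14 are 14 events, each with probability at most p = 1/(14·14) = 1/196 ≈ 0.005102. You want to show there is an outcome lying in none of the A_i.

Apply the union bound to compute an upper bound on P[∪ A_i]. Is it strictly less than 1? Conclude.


Union bound: P[∪_{i=1}^{14} A_i] ≤ Σ_i P[A_i] ≤ 14·p = 14·(1/196) = 1/14.
Numerically: 1/14 ≈ 0.071429.
Is 1/14 < 1? YES.
Since P[∪ A_i] ≤ 1/14 < 1, the complement has P[∩ A_i^c] ≥ 1 − 1/14 = 13/14 > 0, so some outcome avoids every A_i.

14·p = 1/14 ≈ 0.071429; existence CERTIFIED by the union bound.


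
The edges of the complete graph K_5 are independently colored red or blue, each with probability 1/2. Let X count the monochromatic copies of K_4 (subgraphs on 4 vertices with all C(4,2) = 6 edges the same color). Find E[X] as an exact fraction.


Let X = Σ_S X_S over the C(5, 4) = 5 subsets S of size 4, where X_S = 1 if the K_4 on S is monochromatic.
For a fixed S, the K_4 on S has C(4, 2) = 6 edges. P[all 6 edges red] = (1/2)^6, and likewise for blue, so P[monochromatic] = 2·(1/2)^6 = 2^{1 − 6} = 1/32.
By linearity: E[X] = C(5, 4) · 2^{1 − 6} = 5 · 1/32 = 5/32.
Numerically: E[X] ≈ 0.156250.

E[X] = C(5,4)·2^(1−C(4,2)) = 5/32 ≈ 0.156250.


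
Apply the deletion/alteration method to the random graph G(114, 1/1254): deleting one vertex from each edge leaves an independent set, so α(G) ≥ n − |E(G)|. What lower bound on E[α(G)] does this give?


E[|E(G)|] = C(114, 2)·p = 6441 · (1/1254) = 113/22.
E[α(G)] ≥ n − E[|E(G)|] = 114 − 113/22 = 2395/22.
Numerically: ≈ 108.863636.
(This is only a lower bound; the true E[α(G)] may be larger.)

E[α(G)] ≥ 2395/22 ≈ 108.863636.
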